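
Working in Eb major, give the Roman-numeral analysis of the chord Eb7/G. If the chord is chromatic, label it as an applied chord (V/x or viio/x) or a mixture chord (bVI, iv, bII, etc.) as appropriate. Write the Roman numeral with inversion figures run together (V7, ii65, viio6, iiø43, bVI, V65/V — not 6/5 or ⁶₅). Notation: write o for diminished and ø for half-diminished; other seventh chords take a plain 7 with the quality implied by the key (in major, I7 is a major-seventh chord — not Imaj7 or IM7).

The pitches Eb-G-Bb-Db form a dominant seventh chord rooted on Eb.
Eb is not a diatonic chord root with this quality in Eb major, but it lies a perfect fifth above Ab (IV), so the chord functions as an applied dominant of IV.
With G in the bass the chord is in first inversion, so the figured bass is 65.

V65/IV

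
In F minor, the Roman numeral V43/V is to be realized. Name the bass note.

The applied chord V43/V is rooted on G: G-B-D-F.
The figure 43 means second inversion — the fifth is in the bass.

D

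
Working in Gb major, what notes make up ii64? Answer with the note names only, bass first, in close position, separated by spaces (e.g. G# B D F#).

Eb Ab Cb

In Gb major, the supertonic is Ab, and the diatonic chord built there is a minor triad.
Stacking thirds from Ab gives Ab-Cb-Eb.
With the 64 figure the chord is in second inversion; from the bass Eb upward in close position it reads Eb-Ab-Cb.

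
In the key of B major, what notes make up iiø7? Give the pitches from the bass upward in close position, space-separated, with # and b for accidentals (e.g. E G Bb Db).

Scale degree 2 in B major is C#; here the chord built on it is altered to a half-diminished seventh chord. iiø7 is the half-diminished supertonic seventh, borrowed from the parallel minor.
So the chord is C#-E-G-B.

C# E G B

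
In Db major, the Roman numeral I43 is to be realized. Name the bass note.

Ab

I in Db major has root Db; the chord is Db-F-Ab-C.
The figure 43 means second inversion — the fifth is in the bass.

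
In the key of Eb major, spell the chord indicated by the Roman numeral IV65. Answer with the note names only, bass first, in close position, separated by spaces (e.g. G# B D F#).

The numeral's case and figure indicate a major seventh chord. In Eb major its root, scale degree 4, is Ab.
That chord is spelled Ab-C-Eb-G.
The figured bass 65 indicates first inversion, placing the third (C) in the bass: C-Eb-G-Ab.

C Eb G Ab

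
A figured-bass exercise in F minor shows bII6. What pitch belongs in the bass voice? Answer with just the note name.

Bb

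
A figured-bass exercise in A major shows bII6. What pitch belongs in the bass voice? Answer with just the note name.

D

bII in A major has root Bb; the chord is Bb-D-F.
The figure 6 means first inversion — the third is in the bass.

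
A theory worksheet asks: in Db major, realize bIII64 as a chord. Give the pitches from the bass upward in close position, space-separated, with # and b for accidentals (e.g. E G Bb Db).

Cb Fb Ab

Scale degree 3 in Db major is F; lowering it a half step gives Fb. bIII64 is a major triad on the lowered third degree, borrowed from the parallel minor.
So the chord is Fb-Ab-Cb, a major triad.
With the 64 figure the chord is in second inversion; from the bass Cb upward in close position it reads Cb-Fb-Ab.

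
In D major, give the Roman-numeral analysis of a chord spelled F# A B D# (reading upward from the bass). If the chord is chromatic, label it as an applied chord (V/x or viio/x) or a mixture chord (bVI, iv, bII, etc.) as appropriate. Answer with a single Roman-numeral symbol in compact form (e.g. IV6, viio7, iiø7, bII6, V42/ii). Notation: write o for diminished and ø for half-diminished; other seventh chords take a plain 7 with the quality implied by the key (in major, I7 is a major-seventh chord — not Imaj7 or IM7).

V43/ii

The pitches B-D#-F#-A form a dominant seventh chord rooted on B.
B is not a diatonic chord root with this quality in D major, but it lies a perfect fifth above E (ii), so the chord functions as an applied dominant of ii.
With F# in the bass the chord is in second inversion, so the figured bass is 43.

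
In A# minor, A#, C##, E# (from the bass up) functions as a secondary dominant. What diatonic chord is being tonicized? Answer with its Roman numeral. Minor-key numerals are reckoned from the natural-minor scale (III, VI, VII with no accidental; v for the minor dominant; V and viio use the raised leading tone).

iv

The chord is a major triad on A#.
A dominant resolves down a perfect fifth: A# → D#. In A# minor, D# is scale degree 4, i.e. iv.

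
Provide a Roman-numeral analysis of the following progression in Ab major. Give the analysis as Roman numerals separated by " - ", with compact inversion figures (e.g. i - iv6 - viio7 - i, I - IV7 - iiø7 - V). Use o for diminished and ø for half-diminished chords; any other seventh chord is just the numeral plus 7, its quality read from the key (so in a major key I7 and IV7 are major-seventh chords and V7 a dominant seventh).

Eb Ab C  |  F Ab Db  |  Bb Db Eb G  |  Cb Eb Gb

Eb-Ab-C has root Ab, degree 1 in Ab major, so I64.
F-Ab-Db: root Db is the subdominant; major triad there is IV6.
Bb-Db-Eb-G has root Eb, degree 5 in Ab major, so V43.
Cb-Eb-Gb: Cb with this quality isn't in the key; it's bIII, borrowed from the parallel minor.

I64 - IV6 - V43 - bIII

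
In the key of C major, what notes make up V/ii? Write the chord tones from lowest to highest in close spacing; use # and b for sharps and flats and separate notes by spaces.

A C# E

The slash means an applied dominant: we want the dominant of ii. In C major, ii is D minor, and its dominant is built on A.
Building a major triad on A gives A-C#-E.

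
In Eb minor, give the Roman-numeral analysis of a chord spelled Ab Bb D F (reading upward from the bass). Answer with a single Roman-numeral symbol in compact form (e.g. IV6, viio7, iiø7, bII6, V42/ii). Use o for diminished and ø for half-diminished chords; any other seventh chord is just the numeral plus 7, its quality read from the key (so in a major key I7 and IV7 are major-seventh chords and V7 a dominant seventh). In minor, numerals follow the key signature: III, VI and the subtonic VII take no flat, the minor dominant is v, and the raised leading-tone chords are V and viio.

The pitches Bb-D-F-Ab form a dominant seventh chord rooted on Bb.
Bb is scale degree 5 in Eb minor, and a dominant seventh chord on that degree is written V7.
With Ab in the bass the chord is in third inversion, so the figured bass is 42.

V42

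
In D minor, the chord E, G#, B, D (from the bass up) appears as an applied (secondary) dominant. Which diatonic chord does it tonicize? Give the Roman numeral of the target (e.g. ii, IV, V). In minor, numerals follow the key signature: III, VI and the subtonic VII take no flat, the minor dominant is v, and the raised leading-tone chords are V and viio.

V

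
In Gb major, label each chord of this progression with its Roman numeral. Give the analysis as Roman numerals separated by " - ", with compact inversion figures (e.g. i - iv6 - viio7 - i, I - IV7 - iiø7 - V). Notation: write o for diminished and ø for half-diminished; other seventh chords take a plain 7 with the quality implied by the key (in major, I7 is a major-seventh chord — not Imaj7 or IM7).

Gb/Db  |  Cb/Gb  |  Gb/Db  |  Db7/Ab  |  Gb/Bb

I64 - IV64 - I64 - V43 - I6

Gb/Db: major triad on Gb = scale degree 1 → I64.
Cb/Gb: root Cb is the subdominant; major triad there is IV64.
Gb/Db: major triad on Gb = scale degree 1 → I64.
Db7/Ab: root Db is the dominant; dominant seventh chord there is V43.
Gb/Bb: root Gb is the tonic; major triad there is I6.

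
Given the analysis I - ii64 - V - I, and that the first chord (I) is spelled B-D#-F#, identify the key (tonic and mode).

B major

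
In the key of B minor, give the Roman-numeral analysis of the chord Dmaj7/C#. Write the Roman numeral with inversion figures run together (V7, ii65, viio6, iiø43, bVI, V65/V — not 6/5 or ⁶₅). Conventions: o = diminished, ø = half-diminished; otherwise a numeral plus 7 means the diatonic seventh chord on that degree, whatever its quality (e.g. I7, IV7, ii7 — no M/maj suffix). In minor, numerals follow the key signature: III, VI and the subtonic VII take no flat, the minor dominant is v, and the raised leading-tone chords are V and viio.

III42

The pitches D-F#-A-C# form a major seventh chord rooted on D.
D is scale degree 3 in B minor, and a major seventh chord on that degree is written III7.
With C# in the bass the chord is in third inversion, so the figured bass is 42.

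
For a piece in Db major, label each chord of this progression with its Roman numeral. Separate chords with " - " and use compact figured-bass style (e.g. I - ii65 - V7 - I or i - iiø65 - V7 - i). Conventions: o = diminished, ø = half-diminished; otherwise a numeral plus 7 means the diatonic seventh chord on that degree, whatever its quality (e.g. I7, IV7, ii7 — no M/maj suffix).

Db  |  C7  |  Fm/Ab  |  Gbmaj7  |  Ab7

I - V7/iii - iii6 - IV7 - V7

Db: root Db is the tonic; major triad there is I.
C7: chromatic; C is V of iii, so V7/iii.
Fm/Ab has root F, degree 3 in Db major, so iii6.
Gbmaj7: root Gb is the subdominant; major seventh chord there is IV7.
Ab7: dominant seventh chord on Ab = scale degree 5 → V7.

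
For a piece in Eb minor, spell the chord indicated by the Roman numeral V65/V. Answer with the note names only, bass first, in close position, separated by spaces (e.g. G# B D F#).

The slash means an applied dominant: we want the dominant of V. In Eb minor, V is Bb major, and its dominant is built on F.
Building a dominant seventh chord on F gives F-A-C-Eb.
With the 65 figure the chord is in first inversion; from the bass A upward in close position it reads A-C-Eb-F.

A C Eb F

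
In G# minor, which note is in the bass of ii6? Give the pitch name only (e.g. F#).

C#

ii in G# minor has root A#; the chord is A#-C#-E#.
The figure 6 means first inversion — the third is in the bass.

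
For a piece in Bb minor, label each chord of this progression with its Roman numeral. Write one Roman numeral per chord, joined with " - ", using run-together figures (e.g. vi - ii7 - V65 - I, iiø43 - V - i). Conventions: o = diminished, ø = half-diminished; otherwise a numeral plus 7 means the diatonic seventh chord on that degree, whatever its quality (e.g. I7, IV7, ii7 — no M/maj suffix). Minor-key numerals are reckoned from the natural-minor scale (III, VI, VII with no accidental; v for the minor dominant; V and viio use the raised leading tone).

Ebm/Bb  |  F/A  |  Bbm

iv64 - V6 - i

Ebm/Bb: root Eb is the subdominant; minor triad there is iv64.
F/A has root F, degree 5 in Bb minor, so V6.
Bbm has root Bb, degree 1 in Bb minor, so i.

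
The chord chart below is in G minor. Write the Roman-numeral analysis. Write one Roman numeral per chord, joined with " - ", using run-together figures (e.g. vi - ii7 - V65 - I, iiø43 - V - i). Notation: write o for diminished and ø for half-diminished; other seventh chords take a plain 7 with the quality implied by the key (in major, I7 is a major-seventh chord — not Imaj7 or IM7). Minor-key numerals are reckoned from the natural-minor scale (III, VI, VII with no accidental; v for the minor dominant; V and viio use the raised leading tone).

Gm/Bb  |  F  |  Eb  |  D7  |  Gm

i6 - VII - VI - V7 - i

Gm/Bb: minor triad on G = scale degree 1 → i6.
F: root F is the subtonic; major triad there is VII.
Eb: root Eb is the submediant; major triad there is VI.
D7 has root D, degree 5 in G minor, so V7.
Gm: minor triad on G = scale degree 1 → i.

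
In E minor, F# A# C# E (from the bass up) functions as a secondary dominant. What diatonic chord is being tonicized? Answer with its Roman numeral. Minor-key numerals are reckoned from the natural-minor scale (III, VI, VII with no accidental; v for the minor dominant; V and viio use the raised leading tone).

The chord is a dominant seventh chord on F#.
A dominant resolves down a perfect fifth: F# → B. In E minor, B is scale degree 5, i.e. V.

V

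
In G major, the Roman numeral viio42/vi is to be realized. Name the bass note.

C

The applied chord viio42/vi is rooted on D#: D#-F#-A-C.
The figure 42 means third inversion — the seventh is in the bass.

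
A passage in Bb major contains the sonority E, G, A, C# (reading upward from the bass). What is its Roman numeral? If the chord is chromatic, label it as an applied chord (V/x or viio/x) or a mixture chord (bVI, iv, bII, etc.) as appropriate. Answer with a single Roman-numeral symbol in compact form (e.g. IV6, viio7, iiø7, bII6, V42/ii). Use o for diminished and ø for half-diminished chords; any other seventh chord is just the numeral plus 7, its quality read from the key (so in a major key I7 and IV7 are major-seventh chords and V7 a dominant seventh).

V43/iii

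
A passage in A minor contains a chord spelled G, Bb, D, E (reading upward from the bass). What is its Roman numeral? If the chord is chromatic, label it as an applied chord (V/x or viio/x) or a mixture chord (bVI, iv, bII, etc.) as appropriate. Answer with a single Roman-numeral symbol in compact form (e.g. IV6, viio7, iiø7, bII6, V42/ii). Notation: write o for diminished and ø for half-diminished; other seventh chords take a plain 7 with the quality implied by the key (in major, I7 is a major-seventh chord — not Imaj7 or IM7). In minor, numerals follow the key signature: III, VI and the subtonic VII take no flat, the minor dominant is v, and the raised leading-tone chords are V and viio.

viiø65/VI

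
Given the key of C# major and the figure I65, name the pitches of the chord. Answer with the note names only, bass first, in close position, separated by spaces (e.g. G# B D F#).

E# G# B# C#

In C# major, the first degree is C#, and the diatonic chord built there is a major seventh chord.
Stacking thirds from C# gives C#-E#-G#-B#.
With the 65 figure the chord is in first inversion; from the bass E# upward in close position it reads E#-G#-B#-C#.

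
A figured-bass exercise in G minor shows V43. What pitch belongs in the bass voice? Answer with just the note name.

V in G minor has root D; the chord is D-F#-A-C.
The figure 43 means second inversion — the fifth is in the bass.

A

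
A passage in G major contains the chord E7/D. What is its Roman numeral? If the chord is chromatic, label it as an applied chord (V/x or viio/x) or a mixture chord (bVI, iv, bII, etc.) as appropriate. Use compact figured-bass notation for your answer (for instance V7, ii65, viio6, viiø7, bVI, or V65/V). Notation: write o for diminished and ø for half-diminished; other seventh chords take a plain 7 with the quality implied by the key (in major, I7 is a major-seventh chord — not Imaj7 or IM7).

The pitches E-G#-B-D form a dominant seventh chord rooted on E.
E is not a diatonic chord root with this quality in G major, but it lies a perfect fifth above A (ii), so the chord functions as an applied dominant of ii.
With D in the bass the chord is in third inversion, so the figured bass is 42.

V42/ii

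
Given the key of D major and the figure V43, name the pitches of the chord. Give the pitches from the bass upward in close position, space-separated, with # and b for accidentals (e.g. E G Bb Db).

E G A C#

In D major, the dominant is A, and the diatonic chord built there is a dominant seventh chord.
Stacking thirds from A gives A-C#-E-G.
With the 43 figure the chord is in second inversion; from the bass E upward in close position it reads E-G-A-C#.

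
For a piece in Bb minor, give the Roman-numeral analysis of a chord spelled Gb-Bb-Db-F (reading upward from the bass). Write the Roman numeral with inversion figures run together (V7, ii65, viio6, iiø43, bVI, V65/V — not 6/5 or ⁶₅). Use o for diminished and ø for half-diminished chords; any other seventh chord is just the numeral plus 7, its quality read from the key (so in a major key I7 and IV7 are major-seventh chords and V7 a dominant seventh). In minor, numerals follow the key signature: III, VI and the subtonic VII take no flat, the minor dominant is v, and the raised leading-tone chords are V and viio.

The pitches Gb-Bb-Db-F form a major seventh chord rooted on Gb.
Gb is scale degree 6 in Bb minor, and a major seventh chord on that degree is written VI7.

VI7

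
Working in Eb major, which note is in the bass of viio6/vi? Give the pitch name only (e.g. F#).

D

The applied chord viio6/vi is rooted on B: B-D-F.
The figure 6 means first inversion — the third is in the bass.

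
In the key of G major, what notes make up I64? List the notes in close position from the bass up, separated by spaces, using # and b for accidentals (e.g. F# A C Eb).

In G major, the first degree is G, and the diatonic chord built there is a major triad.
That chord is spelled G-B-D.
The figured bass 64 indicates second inversion, placing the fifth (D) in the bass: D-G-B.

D G B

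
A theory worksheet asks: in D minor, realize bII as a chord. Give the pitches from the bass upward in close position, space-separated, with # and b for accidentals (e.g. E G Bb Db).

Scale degree 2 in D minor is E; lowering it a half step gives Eb. bII is the Neapolitan chord — a major triad on the lowered second degree.
So the chord is Eb-G-Bb.

Eb G Bb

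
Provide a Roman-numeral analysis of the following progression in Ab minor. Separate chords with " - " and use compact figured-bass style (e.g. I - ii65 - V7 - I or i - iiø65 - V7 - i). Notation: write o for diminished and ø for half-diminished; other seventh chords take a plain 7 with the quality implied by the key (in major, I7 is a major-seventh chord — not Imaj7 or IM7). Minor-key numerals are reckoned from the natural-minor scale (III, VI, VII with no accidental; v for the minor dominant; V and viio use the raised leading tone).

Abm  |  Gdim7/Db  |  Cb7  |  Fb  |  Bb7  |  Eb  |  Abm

i - viio43 - V7/VI - VI - V7/V - V - i

Abm: root Ab is the tonic; minor triad there is i.
Gdim7/Db: fully diminished seventh chord on G = scale degree 7 → viio43.
Cb7 is the secondary dominant of VI (dominant seventh chord on Cb): V7/VI.
Fb has root Fb, degree 6 in Ab minor, so VI.
Bb7 is the secondary dominant of V (dominant seventh chord on Bb): V7/V.
Eb has root Eb, degree 5 in Ab minor, so V.
Abm: minor triad on Ab = scale degree 1 → i.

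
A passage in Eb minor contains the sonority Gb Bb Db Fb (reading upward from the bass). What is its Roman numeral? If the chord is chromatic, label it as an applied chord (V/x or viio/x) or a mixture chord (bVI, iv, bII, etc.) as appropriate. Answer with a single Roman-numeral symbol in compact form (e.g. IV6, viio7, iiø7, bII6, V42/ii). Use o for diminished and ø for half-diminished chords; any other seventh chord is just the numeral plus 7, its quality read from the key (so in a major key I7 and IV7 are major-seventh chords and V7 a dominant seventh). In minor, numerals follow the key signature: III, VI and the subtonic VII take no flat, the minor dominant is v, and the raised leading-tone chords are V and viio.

V7/VI

Stacked in thirds the chord is Gb-Bb-Db-Fb: a dominant seventh chord on Gb.
Gb is not a diatonic chord root with this quality in Eb minor, but it lies a perfect fifth above Cb (VI), so the chord functions as an applied dominant of VI.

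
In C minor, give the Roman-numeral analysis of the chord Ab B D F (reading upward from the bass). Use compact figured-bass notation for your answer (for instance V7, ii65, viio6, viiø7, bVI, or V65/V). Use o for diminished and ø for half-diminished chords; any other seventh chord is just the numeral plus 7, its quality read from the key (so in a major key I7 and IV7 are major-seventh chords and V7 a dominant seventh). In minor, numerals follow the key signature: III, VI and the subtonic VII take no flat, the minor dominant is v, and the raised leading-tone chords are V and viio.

viio42

Stacked in thirds the chord is B-D-F-Ab: a fully diminished seventh chord on B.
B is scale degree 7 in C minor, and a fully diminished seventh chord on that degree is written viio7.
With Ab in the bass the chord is in third inversion, so the figured bass is 42.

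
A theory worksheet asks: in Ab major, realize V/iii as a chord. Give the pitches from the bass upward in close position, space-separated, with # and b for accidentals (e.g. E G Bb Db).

The slash means an applied dominant: we want the dominant of iii. In Ab major, iii is C minor, and its dominant is built on G.
Building a major triad on G gives G-B-D.

G B D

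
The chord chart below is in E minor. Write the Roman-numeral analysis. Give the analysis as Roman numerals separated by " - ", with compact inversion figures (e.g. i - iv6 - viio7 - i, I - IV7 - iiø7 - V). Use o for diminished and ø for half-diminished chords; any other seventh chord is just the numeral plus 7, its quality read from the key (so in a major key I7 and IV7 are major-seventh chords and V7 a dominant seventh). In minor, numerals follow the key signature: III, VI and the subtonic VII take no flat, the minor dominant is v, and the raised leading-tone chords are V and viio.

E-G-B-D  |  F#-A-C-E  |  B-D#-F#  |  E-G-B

E-G-B-D: minor seventh chord on E = scale degree 1 → i7.
F#-A-C-E: root F# is the supertonic; half-diminished seventh chord there is iiø7.
B-D#-F# has root B, degree 5 in E minor, so V.
E-G-B has root E, degree 1 in E minor, so i.

i7 - iiø7 - V - i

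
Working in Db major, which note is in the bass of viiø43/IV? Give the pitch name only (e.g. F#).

The applied chord viiø43/IV is rooted on F: F-Ab-Cb-Eb.
The figure 43 means second inversion — the fifth is in the bass.

Cb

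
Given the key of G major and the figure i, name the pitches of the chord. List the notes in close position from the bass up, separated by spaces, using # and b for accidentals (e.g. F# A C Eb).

i is the minor tonic, borrowed from the parallel minor. In G major that root is G.
So the chord is G-Bb-D.

G Bb D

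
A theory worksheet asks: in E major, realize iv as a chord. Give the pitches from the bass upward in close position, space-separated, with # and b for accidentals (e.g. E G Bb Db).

iv is the minor subdominant, borrowed from the parallel minor. In E major that root is A.
So the chord is A-C-E, a minor triad.

A C E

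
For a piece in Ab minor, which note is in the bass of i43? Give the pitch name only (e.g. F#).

Eb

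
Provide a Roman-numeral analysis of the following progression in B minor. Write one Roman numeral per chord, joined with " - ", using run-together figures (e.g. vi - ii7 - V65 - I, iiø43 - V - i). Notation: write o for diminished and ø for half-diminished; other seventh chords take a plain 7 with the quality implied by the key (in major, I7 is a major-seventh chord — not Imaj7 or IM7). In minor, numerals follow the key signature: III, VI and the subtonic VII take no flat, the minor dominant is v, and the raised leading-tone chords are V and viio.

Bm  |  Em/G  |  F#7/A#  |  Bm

i - iv6 - V65 - i

Bm: minor triad on B = scale degree 1 → i.
Em/G: minor triad on E = scale degree 4 → iv6.
F#7/A# has root F#, degree 5 in B minor, so V65.
Bm: minor triad on B = scale degree 1 → i.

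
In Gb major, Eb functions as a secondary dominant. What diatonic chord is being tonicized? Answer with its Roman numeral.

The chord is a major triad on Eb.
A dominant resolves down a perfect fifth: Eb → Ab. In Gb major, Ab is scale degree 2, i.e. ii.

ii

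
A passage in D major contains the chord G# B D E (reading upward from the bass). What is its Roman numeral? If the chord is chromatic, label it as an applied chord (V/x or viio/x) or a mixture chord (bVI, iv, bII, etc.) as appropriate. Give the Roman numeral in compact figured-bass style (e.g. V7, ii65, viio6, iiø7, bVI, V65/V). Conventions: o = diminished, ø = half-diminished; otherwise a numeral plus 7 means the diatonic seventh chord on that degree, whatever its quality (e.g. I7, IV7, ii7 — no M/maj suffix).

Stacked in thirds the chord is E-G#-B-D: a dominant seventh chord on E.
E is not a diatonic chord root with this quality in D major, but it lies a perfect fifth above A (V), so the chord functions as an applied dominant of V.
With G# in the bass the chord is in first inversion, so the figured bass is 65.

V65/V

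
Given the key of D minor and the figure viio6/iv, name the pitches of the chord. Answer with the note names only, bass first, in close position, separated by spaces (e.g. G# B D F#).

viio6/iv is a secondary leading-tone chord. The target iv is G in D minor; the applied chord is rooted a semitone below, on F#.
Building a diminished triad on F# gives F#-A-C.
The figured bass 6 indicates first inversion, placing the third (A) in the bass: A-C-F#.

A C F#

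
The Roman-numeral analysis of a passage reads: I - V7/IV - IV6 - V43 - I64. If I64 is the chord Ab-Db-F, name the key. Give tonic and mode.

Db major

The anchor chord is a major triad on Db, labeled I64.
If Db is scale degree 1 and the mode makes that degree carry a major triad, the tonic is Db and the mode is major.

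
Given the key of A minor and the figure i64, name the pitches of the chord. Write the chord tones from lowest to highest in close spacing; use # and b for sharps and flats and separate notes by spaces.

The numeral's case and figure indicate a minor triad. In A minor its root, scale degree 1, is A.
Stacking thirds from A gives A-C-E.
The figured bass 64 indicates second inversion, placing the fifth (E) in the bass: E-A-C.

E A C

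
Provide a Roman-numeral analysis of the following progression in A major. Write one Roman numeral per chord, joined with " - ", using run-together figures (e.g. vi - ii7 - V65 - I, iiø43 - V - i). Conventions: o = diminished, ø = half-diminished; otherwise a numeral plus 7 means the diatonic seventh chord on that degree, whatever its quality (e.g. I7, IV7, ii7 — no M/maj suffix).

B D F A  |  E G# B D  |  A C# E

iiø7 - V7 - I

B-D-F-A: half-diminished seventh chord on B — chromatic; iiø7 (borrowed from the parallel minor).
E-G#-B-D has root E, degree 5 in A major, so V7.
A-C#-E: major triad on A = scale degree 1 → I.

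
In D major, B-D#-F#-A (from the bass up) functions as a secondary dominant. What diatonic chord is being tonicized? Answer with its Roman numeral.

ii

The chord is a dominant seventh chord on B.
A dominant resolves down a perfect fifth: B → E. In D major, E is scale degree 2, i.e. ii.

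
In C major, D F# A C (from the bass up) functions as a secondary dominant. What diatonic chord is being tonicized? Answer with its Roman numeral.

The chord is a dominant seventh chord on D.
A dominant resolves down a perfect fifth: D → G. In C major, G is scale degree 5, i.e. V.

V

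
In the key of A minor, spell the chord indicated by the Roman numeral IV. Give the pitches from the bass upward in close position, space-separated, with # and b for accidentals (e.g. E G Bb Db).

Scale degree 4 in A minor is D; here the chord built on it is altered to a major triad. IV is the major subdominant, borrowed from the parallel major.
So the chord is D-F#-A, a major triad.

D F# A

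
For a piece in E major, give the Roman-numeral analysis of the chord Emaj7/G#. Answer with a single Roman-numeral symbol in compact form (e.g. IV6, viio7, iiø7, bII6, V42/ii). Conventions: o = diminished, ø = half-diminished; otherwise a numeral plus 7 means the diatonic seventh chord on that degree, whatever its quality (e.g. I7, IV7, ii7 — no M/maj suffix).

The pitches E-G#-B-D# form a major seventh chord rooted on E.
E is scale degree 1 in E major, and a major seventh chord on that degree is written I7.
With G# in the bass the chord is in first inversion, so the figured bass is 65.

I65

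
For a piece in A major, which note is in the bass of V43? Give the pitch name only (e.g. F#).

B

V in A major has root E; the chord is E-G#-B-D.
The figure 43 means second inversion — the fifth is in the bass.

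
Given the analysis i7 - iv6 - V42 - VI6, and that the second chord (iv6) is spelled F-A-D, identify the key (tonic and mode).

iv6 is given as F-A-D — a minor triad with root D.
Counting down 3 scale steps from D places the tonic on A; a minor triad on degree 4 is diatonic only in minor.

A minor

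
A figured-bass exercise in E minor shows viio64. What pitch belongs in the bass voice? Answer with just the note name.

viio in E minor has root D#; the chord is D#-F#-A.
The figure 64 means second inversion — the fifth is in the bass.

A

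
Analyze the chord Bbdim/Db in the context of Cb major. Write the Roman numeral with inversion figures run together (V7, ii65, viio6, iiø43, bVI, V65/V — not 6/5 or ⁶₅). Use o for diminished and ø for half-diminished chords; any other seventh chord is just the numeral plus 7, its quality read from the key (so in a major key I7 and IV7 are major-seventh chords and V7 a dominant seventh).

Stacked in thirds the chord is Bb-Db-Fb: a diminished triad on Bb.
Bb is scale degree 7 in Cb major, and a diminished triad on that degree is written viio.
With Db in the bass the chord is in first inversion, so the figured bass is 6.

viio6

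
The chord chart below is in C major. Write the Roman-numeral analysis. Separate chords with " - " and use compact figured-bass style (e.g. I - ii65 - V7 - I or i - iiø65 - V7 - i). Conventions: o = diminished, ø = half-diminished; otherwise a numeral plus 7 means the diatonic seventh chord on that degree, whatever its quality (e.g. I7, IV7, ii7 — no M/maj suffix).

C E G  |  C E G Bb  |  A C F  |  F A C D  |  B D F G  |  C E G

C-E-G: root C is the tonic; major triad there is I.
C-E-G-Bb is the secondary dominant of IV (dominant seventh chord on C): V7/IV.
A-C-F: major triad on F = scale degree 4 → IV6.
F-A-C-D: minor seventh chord on D = scale degree 2 → ii65.
B-D-F-G: root G is the dominant; dominant seventh chord there is V65.
C-E-G: major triad on C = scale degree 1 → I.

I - V7/IV - IV6 - ii65 - V65 - I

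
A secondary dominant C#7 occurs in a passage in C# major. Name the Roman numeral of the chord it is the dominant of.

IV

The chord is a dominant seventh chord on C#.
A dominant resolves down a perfect fifth: C# → F#. In C# major, F# is scale degree 4, i.e. IV.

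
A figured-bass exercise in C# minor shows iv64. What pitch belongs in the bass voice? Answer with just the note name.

C#

iv in C# minor has root F#; the chord is F#-A-C#.
The figure 64 means second inversion — the fifth is in the bass.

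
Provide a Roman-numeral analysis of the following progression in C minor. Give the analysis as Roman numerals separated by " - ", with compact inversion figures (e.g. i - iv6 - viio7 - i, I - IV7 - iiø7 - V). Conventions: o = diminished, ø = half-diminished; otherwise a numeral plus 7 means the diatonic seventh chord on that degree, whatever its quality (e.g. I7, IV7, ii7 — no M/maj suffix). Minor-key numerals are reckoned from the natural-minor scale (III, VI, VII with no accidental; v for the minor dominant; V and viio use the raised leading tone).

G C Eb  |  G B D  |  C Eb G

i64 - V - i

G-C-Eb: root C is the tonic; minor triad there is i64.
G-B-D: root G is the dominant; major triad there is V.
C-Eb-G has root C, degree 1 in C minor, so i.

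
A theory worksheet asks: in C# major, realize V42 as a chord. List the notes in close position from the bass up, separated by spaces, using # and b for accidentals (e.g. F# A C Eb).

F# G# B# D#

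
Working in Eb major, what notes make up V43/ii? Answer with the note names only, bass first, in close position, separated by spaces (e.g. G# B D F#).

G Bb C E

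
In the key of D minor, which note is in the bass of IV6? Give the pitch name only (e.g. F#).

B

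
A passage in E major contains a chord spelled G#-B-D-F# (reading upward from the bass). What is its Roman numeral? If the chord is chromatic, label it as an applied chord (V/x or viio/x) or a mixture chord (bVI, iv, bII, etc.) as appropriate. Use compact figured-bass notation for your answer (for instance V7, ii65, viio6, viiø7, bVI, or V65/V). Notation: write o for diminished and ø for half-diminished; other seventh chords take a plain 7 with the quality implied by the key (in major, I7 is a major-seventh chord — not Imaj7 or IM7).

viiø7/IV

Stacked in thirds the chord is G#-B-D-F#: a half-diminished seventh chord on G#.
G# sits a half step below A (IV in E major); a diminished chord there is the applied leading-tone chord of IV.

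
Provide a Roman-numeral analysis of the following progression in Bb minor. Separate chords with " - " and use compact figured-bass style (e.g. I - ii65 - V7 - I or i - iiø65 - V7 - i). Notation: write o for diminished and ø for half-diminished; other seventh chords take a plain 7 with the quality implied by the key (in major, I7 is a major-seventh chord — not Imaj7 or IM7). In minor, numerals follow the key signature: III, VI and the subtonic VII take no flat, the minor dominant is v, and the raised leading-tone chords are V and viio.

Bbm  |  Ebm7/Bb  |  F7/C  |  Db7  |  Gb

Bbm: minor triad on Bb = scale degree 1 → i.
Ebm7/Bb: minor seventh chord on Eb = scale degree 4 → iv43.
F7/C has root F, degree 5 in Bb minor, so V43.
Db7 is the secondary dominant of VI (dominant seventh chord on Db): V7/VI.
Gb has root Gb, degree 6 in Bb minor, so VI.

i - iv43 - V43 - V7/VI - VI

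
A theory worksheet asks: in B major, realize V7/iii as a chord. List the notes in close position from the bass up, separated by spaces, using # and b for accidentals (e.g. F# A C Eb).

A# C## E# G#

The slash means an applied dominant: we want the dominant of iii. In B major, iii is D# minor, and its dominant is built on A#.
Building a dominant seventh chord on A# gives A#-C##-E#-G#.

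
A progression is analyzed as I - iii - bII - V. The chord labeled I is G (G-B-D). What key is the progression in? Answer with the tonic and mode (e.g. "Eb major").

G major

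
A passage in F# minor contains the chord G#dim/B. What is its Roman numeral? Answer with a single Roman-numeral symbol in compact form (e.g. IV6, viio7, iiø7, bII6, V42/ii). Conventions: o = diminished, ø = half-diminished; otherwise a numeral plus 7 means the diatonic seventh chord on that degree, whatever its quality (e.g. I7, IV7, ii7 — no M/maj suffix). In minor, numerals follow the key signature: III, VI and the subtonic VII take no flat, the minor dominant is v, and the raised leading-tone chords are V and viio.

The pitches G#-B-D form a diminished triad rooted on G#.
G# is scale degree 2 in F# minor, and a diminished triad on that degree is written iio.
With B in the bass the chord is in first inversion, so the figured bass is 6.

iio6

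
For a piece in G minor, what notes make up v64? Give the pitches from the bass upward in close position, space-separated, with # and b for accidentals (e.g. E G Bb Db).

A D F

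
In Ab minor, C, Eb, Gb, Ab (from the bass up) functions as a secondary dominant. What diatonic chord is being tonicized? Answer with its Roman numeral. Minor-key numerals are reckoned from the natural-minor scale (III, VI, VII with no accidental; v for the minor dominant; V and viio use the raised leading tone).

The chord is a dominant seventh chord on Ab.
A dominant resolves down a perfect fifth: Ab → Db. In Ab minor, Db is scale degree 4, i.e. iv.

iv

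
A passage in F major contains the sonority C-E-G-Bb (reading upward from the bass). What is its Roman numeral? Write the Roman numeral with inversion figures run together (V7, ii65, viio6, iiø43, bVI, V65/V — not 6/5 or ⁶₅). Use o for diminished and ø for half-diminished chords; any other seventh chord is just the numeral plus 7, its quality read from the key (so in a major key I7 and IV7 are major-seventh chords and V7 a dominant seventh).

V7

The pitches C-E-G-Bb form a dominant seventh chord rooted on C.
C is scale degree 5 in F major, and a dominant seventh chord on that degree is written V7.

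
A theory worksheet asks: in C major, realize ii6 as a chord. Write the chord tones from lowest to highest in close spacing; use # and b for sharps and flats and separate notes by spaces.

In C major, the supertonic is D, and the diatonic chord built there is a minor triad.
That chord is spelled D-F-A.
With the 6 figure the chord is in first inversion; from the bass F upward in close position it reads F-A-D.

F A D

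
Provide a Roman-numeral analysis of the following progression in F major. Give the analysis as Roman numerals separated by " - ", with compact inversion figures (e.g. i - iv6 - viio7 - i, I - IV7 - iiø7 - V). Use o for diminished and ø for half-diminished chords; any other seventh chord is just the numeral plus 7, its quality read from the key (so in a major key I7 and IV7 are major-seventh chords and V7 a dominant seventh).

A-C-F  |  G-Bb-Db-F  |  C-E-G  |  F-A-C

A-C-F: root F is the tonic; major triad there is I6.
G-Bb-Db-F is non-diatonic — iiø7, a mixture chord from F minor.
C-E-G has root C, degree 5 in F major, so V.
F-A-C has root F, degree 1 in F major, so I.

I6 - iiø7 - V - I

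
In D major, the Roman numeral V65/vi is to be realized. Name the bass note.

A#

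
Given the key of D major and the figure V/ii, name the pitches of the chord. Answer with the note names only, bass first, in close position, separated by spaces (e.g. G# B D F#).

B D# F#

V/ii is a secondary dominant — the dominant triad of ii. ii in D major is E, so the applied chord's root is B, a perfect fifth above.
Building a major triad on B gives B-D#-F#.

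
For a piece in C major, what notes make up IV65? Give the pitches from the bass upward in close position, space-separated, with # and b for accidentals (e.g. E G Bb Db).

A C E F

In C major, the fourth degree is F, and the diatonic chord built there is a major seventh chord.
Stacking thirds from F gives F-A-C-E.
The figured bass 65 indicates first inversion, placing the third (A) in the bass: A-C-E-F.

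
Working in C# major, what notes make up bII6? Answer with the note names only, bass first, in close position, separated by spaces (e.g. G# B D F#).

F# A D

Scale degree 2 in C# major is D#; lowering it a half step gives D. bII6 is the Neapolitan sixth — a major triad on the lowered second degree, here in its customary first inversion.
So the chord is D-F#-A, a major triad.
With the 6 figure the chord is in first inversion; from the bass F# upward in close position it reads F#-A-D.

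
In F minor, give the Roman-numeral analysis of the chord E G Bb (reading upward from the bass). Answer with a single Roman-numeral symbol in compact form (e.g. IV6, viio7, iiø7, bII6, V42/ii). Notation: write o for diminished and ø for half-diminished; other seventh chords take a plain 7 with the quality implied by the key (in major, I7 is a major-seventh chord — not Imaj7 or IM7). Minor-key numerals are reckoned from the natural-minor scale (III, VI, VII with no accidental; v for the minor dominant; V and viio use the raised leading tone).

Stacked in thirds the chord is E-G-Bb: a diminished triad on E.
E is scale degree 7 in F minor, and a diminished triad on that degree is written viio.

viio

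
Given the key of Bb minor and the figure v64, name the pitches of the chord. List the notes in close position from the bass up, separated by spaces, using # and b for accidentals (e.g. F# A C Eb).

C F Ab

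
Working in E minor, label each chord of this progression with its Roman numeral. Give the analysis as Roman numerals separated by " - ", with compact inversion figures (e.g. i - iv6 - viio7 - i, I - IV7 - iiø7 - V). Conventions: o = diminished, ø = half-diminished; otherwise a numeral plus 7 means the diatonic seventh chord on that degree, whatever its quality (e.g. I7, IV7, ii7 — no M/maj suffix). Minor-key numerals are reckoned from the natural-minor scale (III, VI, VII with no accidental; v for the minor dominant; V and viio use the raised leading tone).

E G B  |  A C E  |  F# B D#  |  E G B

E-G-B: root E is the tonic; minor triad there is i.
A-C-E: root A is the subdominant; minor triad there is iv.
F#-B-D#: root B is the dominant; major triad there is V64.
E-G-B has root E, degree 1 in E minor, so i.

i - iv - V64 - i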